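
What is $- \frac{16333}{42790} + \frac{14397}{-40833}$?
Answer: $- \frac{427657673}{582414690} \approx -0.73428$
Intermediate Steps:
$- \frac{16333}{42790} + \frac{14397}{-40833} = \left(-16333\right) \frac{1}{42790} + 14397 \left(- \frac{1}{40833}\right) = - \frac{16333}{42790} - \frac{4799}{13611} = - \frac{427657673}{582414690}$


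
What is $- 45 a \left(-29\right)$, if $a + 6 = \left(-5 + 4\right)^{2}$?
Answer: $-6525$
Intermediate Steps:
$a = -5$ ($a = -6 + \left(-5 + 4\right)^{2} = -6 + \left(-1\right)^{2} = -6 + 1 = -5$)
$- 45 a \left(-29\right) = \left(-45\right) \left(-5\right) \left(-29\right) = 225 \left(-29\right) = -6525$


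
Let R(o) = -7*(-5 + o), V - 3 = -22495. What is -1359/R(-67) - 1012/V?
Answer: -834905/314888 ≈ -2.6514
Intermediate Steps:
V = -22492 (V = 3 - 22495 = -22492)
R(o) = 35 - 7*o
-1359/R(-67) - 1012/V = -1359/(35 - 7*(-67)) - 1012/(-22492) = -1359/(35 + 469) - 1012*(-1/22492) = -1359/504 + 253/5623 = -1359*1/504 + 253/5623 = -151/56 + 253/5623 = -834905/314888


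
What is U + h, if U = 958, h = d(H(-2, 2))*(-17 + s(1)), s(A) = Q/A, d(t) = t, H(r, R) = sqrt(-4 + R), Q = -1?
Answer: 958 - 18*I*sqrt(2) ≈ 958.0 - 25.456*I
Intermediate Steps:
s(A) = -1/A
h = -18*I*sqrt(2) (h = sqrt(-4 + 2)*(-17 - 1/1) = sqrt(-2)*(-17 - 1*1) = (I*sqrt(2))*(-17 - 1) = (I*sqrt(2))*(-18) = -18*I*sqrt(2) ≈ -25.456*I)
U + h = 958 - 18*I*sqrt(2)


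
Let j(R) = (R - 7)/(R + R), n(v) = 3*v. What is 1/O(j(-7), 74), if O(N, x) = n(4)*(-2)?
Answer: -1/24 ≈ -0.041667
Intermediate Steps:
j(R) = (-7 + R)/(2*R) (j(R) = (-7 + R)/((2*R)) = (-7 + R)*(1/(2*R)) = (-7 + R)/(2*R))
O(N, x) = -24 (O(N, x) = (3*4)*(-2) = 12*(-2) = -24)
1/O(j(-7), 74) = 1/(-24) = -1/24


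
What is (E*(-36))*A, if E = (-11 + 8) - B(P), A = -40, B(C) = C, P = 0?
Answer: -4320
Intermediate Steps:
E = -3 (E = (-11 + 8) - 1*0 = -3 + 0 = -3)
(E*(-36))*A = -3*(-36)*(-40) = 108*(-40) = -4320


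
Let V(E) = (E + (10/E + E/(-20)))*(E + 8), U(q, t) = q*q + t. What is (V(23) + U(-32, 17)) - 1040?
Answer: 318241/460 ≈ 691.83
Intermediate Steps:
U(q, t) = t + q**2 (U(q, t) = q**2 + t = t + q**2)
V(E) = (8 + E)*(10/E + 19*E/20) (V(E) = (E + (10/E + E*(-1/20)))*(8 + E) = (E + (10/E - E/20))*(8 + E) = (10/E + 19*E/20)*(8 + E) = (8 + E)*(10/E + 19*E/20))
(V(23) + U(-32, 17)) - 1040 = ((1/20)*(1600 + 23*(200 + 19*23**2 + 152*23))/23 + (17 + (-32)**2)) - 1040 = ((1/20)*(1/23)*(1600 + 23*(200 + 19*529 + 3496)) + (17 + 1024)) - 1040 = ((1/20)*(1/23)*(1600 + 23*(200 + 10051 + 3496)) + 1041) - 1040 = ((1/20)*(1/23)*(1600 + 23*13747) + 1041) - 1040 = ((1/20)*(1/23)*(1600 + 316181) + 1041) - 1040 = ((1/20)*(1/23)*317781 + 1041) - 1040 = (317781/460 + 1041) - 1040 = 796641/460 - 1040 = 318241/460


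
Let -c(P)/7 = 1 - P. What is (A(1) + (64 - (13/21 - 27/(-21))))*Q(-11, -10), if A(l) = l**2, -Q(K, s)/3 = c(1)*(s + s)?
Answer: 0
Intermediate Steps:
c(P) = -7 + 7*P (c(P) = -7*(1 - P) = -7 + 7*P)
Q(K, s) = 0 (Q(K, s) = -3*(-7 + 7*1)*(s + s) = -3*(-7 + 7)*2*s = -0*2*s = -3*0 = 0)
(A(1) + (64 - (13/21 - 27/(-21))))*Q(-11, -10) = (1**2 + (64 - (13/21 - 27/(-21))))*0 = (1 + (64 - (13*(1/21) - 27*(-1/21))))*0 = (1 + (64 - (13/21 + 9/7)))*0 = (1 + (64 - 1*40/21))*0 = (1 + (64 - 40/21))*0 = (1 + 1304/21)*0 = (1325/21)*0 = 0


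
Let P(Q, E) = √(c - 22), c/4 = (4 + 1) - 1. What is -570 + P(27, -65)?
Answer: -570 + I*√6 ≈ -570.0 + 2.4495*I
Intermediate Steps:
c = 16 (c = 4*((4 + 1) - 1) = 4*(5 - 1) = 4*4 = 16)
P(Q, E) = I*√6 (P(Q, E) = √(16 - 22) = √(-6) = I*√6)
-570 + P(27, -65) = -570 + I*√6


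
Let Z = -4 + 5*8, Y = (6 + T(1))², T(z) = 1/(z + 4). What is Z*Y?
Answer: 34596/25 ≈ 1383.8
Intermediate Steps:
T(z) = 1/(4 + z)
Y = 961/25 (Y = (6 + 1/(4 + 1))² = (6 + 1/5)² = (6 + ⅕)² = (31/5)² = 961/25 ≈ 38.440)
Z = 36 (Z = -4 + 40 = 36)
Z*Y = 36*(961/25) = 34596/25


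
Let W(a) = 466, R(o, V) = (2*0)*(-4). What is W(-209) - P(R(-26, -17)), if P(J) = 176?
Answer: 290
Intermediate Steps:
R(o, V) = 0 (R(o, V) = 0*(-4) = 0)
W(-209) - P(R(-26, -17)) = 466 - 1*176 = 466 - 176 = 290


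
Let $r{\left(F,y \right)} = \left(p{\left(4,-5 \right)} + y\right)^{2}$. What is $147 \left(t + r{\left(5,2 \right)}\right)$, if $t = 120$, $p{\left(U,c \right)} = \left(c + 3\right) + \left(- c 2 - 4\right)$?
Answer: $22932$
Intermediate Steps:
$p{\left(U,c \right)} = -1 - c$ ($p{\left(U,c \right)} = \left(3 + c\right) - \left(4 + 2 c\right) = -1 - c$)
$r{\left(F,y \right)} = \left(4 + y\right)^{2}$ ($r{\left(F,y \right)} = \left(\left(-1 - -5\right) + y\right)^{2} = \left(\left(-1 + 5\right) + y\right)^{2} = \left(4 + y\right)^{2}$)
$147 \left(t + r{\left(5,2 \right)}\right) = 147 \left(120 + \left(4 + 2\right)^{2}\right) = 147 \left(120 + 6^{2}\right) = 147 \left(120 + 36\right) = 147 \cdot 156 = 22932$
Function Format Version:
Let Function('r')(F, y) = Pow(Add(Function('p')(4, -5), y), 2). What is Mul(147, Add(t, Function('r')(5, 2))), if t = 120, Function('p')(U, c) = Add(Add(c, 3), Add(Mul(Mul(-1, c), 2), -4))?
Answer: 22932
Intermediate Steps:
Function('p')(U, c) = Add(-1, Mul(-1, c)) (Function('p')(U, c) = Add(Add(3, c), Add(Mul(-2, c), -4)) = Add(Add(3, c), Add(-4, Mul(-2, c))) = Add(-1, Mul(-1, c)))
Function('r')(F, y) = Pow(Add(4, y), 2) (Function('r')(F, y) = Pow(Add(Add(-1, Mul(-1, -5)), y), 2) = Pow(Add(Add(-1, 5), y), 2) = Pow(Add(4, y), 2))
Mul(147, Add(t, Function('r')(5, 2))) = Mul(147, Add(120, Pow(Add(4, 2), 2))) = Mul(147, Add(120, Pow(6, 2))) = Mul(147, Add(120, 36)) = Mul(147, 156) = 22932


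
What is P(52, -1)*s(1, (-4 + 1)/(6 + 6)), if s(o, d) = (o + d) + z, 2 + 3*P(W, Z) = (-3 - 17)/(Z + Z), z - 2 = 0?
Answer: 22/3 ≈ 7.3333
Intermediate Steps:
z = 2 (z = 2 + 0 = 2)
P(W, Z) = -2/3 - 10/(3*Z) (P(W, Z) = -2/3 + ((-3 - 17)/(Z + Z))/3 = -2/3 + (-20*1/(2*Z))/3 = -2/3 + (-10/Z)/3 = -2/3 - 10/(3*Z))
s(o, d) = 2 + d + o (s(o, d) = (o + d) + 2 = (d + o) + 2 = 2 + d + o)
P(52, -1)*s(1, (-4 + 1)/(6 + 6)) = ((2/3)*(-5 - 1*(-1))/(-1))*(2 + (-4 + 1)/(6 + 6) + 1) = ((2/3)*(-1)*(-5 + 1))*(2 - 3/12 + 1) = ((2/3)*(-1)*(-4))*(2 - 3*1/12 + 1) = 8*(2 - 1/4 + 1)/3 = (8/3)*(11/4) = 22/3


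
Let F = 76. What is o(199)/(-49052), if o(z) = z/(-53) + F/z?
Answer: 35573/517351444 ≈ 6.8760e-5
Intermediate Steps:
o(z) = 76/z - z/53 (o(z) = z/(-53) + 76/z = z*(-1/53) + 76/z = -z/53 + 76/z = 76/z - z/53)
o(199)/(-49052) = (76/199 - 1/53*199)/(-49052) = (76*(1/199) - 199/53)*(-1/49052) = (76/199 - 199/53)*(-1/49052) = -35573/10547*(-1/49052) = 35573/517351444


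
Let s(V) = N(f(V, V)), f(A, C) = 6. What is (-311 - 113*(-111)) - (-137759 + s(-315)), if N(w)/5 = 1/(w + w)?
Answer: 1799887/12 ≈ 1.4999e+5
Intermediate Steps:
N(w) = 5/(2*w) (N(w) = 5/(w + w) = 5/((2*w)) = 5*(1/(2*w)) = 5/(2*w))
s(V) = 5/12 (s(V) = (5/2)/6 = (5/2)*(⅙) = 5/12)
(-311 - 113*(-111)) - (-137759 + s(-315)) = (-311 - 113*(-111)) - (-137759 + 5/12) = (-311 + 12543) - 1*(-1653103/12) = 12232 + 1653103/12 = 1799887/12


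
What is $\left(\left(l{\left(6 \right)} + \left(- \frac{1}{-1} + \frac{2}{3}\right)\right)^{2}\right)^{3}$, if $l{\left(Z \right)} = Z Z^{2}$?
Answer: $\frac{77531660905535929}{729} \approx 1.0635 \cdot 10^{14}$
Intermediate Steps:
$l{\left(Z \right)} = Z^{3}$
$\left(\left(l{\left(6 \right)} + \left(- \frac{1}{-1} + \frac{2}{3}\right)\right)^{2}\right)^{3} = \left(\left(6^{3} + \left(- \frac{1}{-1} + \frac{2}{3}\right)\right)^{2}\right)^{3} = \left(\left(216 + \left(\left(-1\right) \left(-1\right) + 2 \cdot \frac{1}{3}\right)\right)^{2}\right)^{3} = \left(\left(216 + \left(1 + \frac{2}{3}\right)\right)^{2}\right)^{3} = \left(\left(216 + \frac{5}{3}\right)^{2}\right)^{3} = \left(\left(\frac{653}{3}\right)^{2}\right)^{3} = \left(\frac{426409}{9}\right)^{3} = \frac{77531660905535929}{729}$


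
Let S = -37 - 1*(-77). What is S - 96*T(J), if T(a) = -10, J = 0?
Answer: 1000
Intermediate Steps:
S = 40 (S = -37 + 77 = 40)
S - 96*T(J) = 40 - 96*(-10) = 40 + 960 = 1000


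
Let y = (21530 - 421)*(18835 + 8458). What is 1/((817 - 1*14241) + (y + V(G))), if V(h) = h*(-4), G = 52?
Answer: 1/576114305 ≈ 1.7358e-9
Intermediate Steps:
V(h) = -4*h
y = 576127937 (y = 21109*27293 = 576127937)
1/((817 - 1*14241) + (y + V(G))) = 1/((817 - 1*14241) + (576127937 - 4*52)) = 1/((817 - 14241) + (576127937 - 208)) = 1/(-13424 + 576127729) = 1/576114305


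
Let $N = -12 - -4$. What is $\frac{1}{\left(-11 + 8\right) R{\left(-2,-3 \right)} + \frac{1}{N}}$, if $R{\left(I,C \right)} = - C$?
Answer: $- \frac{8}{73} \approx -0.10959$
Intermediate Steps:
$N = -8$ ($N = -12 + 4 = -8$)
$\frac{1}{\left(-11 + 8\right) R{\left(-2,-3 \right)} + \frac{1}{N}} = \frac{1}{\left(-11 + 8\right) \left(\left(-1\right) \left(-3\right)\right) + \frac{1}{-8}} = \frac{1}{\left(-3\right) 3 - \frac{1}{8}} = \frac{1}{-9 - \frac{1}{8}} = \frac{1}{- \frac{73}{8}} = - \frac{8}{73}$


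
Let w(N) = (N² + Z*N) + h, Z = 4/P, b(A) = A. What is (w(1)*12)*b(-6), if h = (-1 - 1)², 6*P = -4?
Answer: 72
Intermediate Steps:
P = -⅔ (P = (⅙)*(-4) = -⅔ ≈ -0.66667)
Z = -6 (Z = 4/(-⅔) = 4*(-3/2) = -6)
h = 4 (h = (-2)² = 4)
w(N) = 4 + N² - 6*N (w(N) = (N² - 6*N) + 4 = 4 + N² - 6*N)
(w(1)*12)*b(-6) = ((4 + 1² - 6*1)*12)*(-6) = ((4 + 1 - 6)*12)*(-6) = -1*12*(-6) = -12*(-6) = 72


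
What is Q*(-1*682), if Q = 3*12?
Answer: -24552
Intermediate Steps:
Q = 36
Q*(-1*682) = 36*(-1*682) = 36*(-682) = -24552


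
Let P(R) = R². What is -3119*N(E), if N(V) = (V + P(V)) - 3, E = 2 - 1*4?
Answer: 3119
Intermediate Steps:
E = -2 (E = 2 - 4 = -2)
N(V) = -3 + V + V² (N(V) = (V + V²) - 3 = -3 + V + V²)
-3119*N(E) = -3119*(-3 - 2 + (-2)²) = -3119*(-3 - 2 + 4) = -3119*(-1) = 3119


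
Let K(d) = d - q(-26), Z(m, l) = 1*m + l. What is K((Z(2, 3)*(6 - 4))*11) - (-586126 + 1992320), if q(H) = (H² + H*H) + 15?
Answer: -1407451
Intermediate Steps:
Z(m, l) = l + m (Z(m, l) = m + l = l + m)
q(H) = 15 + 2*H² (q(H) = (H² + H²) + 15 = 2*H² + 15 = 15 + 2*H²)
K(d) = -1367 + d (K(d) = d - (15 + 2*(-26)²) = d - (15 + 2*676) = d - (15 + 1352) = d - 1*1367 = d - 1367 = -1367 + d)
K((Z(2, 3)*(6 - 4))*11) - (-586126 + 1992320) = (-1367 + ((3 + 2)*(6 - 4))*11) - (-586126 + 1992320) = (-1367 + (5*2)*11) - 1*1406194 = (-1367 + 10*11) - 1406194 = (-1367 + 110) - 1406194 = -1257 - 1406194 = -1407451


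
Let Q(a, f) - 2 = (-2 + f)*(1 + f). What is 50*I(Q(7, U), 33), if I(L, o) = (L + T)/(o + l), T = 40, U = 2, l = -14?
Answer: 2100/19 ≈ 110.53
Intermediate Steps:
Q(a, f) = 2 + (1 + f)*(-2 + f) (Q(a, f) = 2 + (-2 + f)*(1 + f) = 2 + (1 + f)*(-2 + f))
I(L, o) = (40 + L)/(-14 + o) (I(L, o) = (L + 40)/(o - 14) = (40 + L)/(-14 + o))
50*I(Q(7, U), 33) = 50*((40 + 2*(-1 + 2))/(-14 + 33)) = 50*((40 + 2*1)/19) = 50*((40 + 2)/19) = 50*((1/19)*42) = 50*(42/19) = 2100/19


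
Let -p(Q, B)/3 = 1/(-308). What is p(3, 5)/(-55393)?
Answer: -3/17061044 ≈ -1.7584e-7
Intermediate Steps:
p(Q, B) = 3/308 (p(Q, B) = -3/(-308) = -3*(-1/308) = 3/308)
p(3, 5)/(-55393) = (3/308)/(-55393) = (3/308)*(-1/55393) = -3/17061044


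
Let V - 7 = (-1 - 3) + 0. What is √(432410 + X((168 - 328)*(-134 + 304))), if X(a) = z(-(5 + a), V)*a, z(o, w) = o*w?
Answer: I*√2218679590 ≈ 47103.0*I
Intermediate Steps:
V = 3 (V = 7 + ((-1 - 3) + 0) = 7 + (-4 + 0) = 7 - 4 = 3)
X(a) = a*(-15 - 3*a) (X(a) = (-(5 + a)*3)*a = ((-5 - a)*3)*a = (-15 - 3*a)*a = a*(-15 - 3*a))
√(432410 + X((168 - 328)*(-134 + 304))) = √(432410 - 3*(168 - 328)*(-134 + 304)*(5 + (168 - 328)*(-134 + 304))) = √(432410 - 3*(-160*170)*(5 - 160*170)) = √(432410 - 3*(-27200)*(5 - 27200)) = √(432410 - 3*(-27200)*(-27195)) = √(432410 - 2219112000) = √(-2218679590) = I*√2218679590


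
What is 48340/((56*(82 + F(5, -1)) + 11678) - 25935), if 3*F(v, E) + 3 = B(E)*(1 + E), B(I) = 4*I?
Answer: -48340/9721 ≈ -4.9727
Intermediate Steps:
F(v, E) = -1 + 4*E*(1 + E)/3 (F(v, E) = -1 + ((4*E)*(1 + E))/3 = -1 + (4*E*(1 + E))/3 = -1 + 4*E*(1 + E)/3)
48340/((56*(82 + F(5, -1)) + 11678) - 25935) = 48340/((56*(82 + (-1 + (4/3)*(-1) + (4/3)*(-1)²)) + 11678) - 25935) = 48340/((56*(82 + (-1 - 4/3 + (4/3)*1)) + 11678) - 25935) = 48340/((56*(82 + (-1 - 4/3 + 4/3)) + 11678) - 25935) = 48340/((56*(82 - 1) + 11678) - 25935) = 48340/((56*81 + 11678) - 25935) = 48340/((4536 + 11678) - 25935) = 48340/(16214 - 25935) = 48340/(-9721) = 48340*(-1/9721) = -48340/9721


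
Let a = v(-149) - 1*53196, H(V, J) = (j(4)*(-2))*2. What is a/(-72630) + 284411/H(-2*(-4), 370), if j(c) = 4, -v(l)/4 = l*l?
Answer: -2065449893/116208 ≈ -17774.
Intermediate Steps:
v(l) = -4*l² (v(l) = -4*l*l = -4*l²)
H(V, J) = -16 (H(V, J) = (4*(-2))*2 = -8*2 = -16)
a = -142000 (a = -4*(-149)² - 1*53196 = -4*22201 - 53196 = -88804 - 53196 = -142000)
a/(-72630) + 284411/H(-2*(-4), 370) = -142000/(-72630) + 284411/(-16) = -142000*(-1/72630) + 284411*(-1/16) = 14200/7263 - 284411/16 = -2065449893/116208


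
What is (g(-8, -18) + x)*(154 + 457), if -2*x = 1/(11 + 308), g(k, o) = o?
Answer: -7017335/638 ≈ -10999.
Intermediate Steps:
x = -1/638 (x = -1/(2*(11 + 308)) = -½/319 = -½*1/319 = -1/638 ≈ -0.0015674)
(g(-8, -18) + x)*(154 + 457) = (-18 - 1/638)*(154 + 457) = -11485/638*611 = -7017335/638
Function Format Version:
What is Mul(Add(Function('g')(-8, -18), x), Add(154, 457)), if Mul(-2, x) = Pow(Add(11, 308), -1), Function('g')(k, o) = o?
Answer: Rational(-7017335, 638) ≈ -10999.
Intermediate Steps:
x = Rational(-1, 638) (x = Mul(Rational(-1, 2), Pow(Add(11, 308), -1)) = Mul(Rational(-1, 2), Pow(319, -1)) = Mul(Rational(-1, 2), Rational(1, 319)) = Rational(-1, 638) ≈ -0.0015674)
Mul(Add(Function('g')(-8, -18), x), Add(154, 457)) = Mul(Add(-18, Rational(-1, 638)), Add(154, 457)) = Mul(Rational(-11485, 638), 611) = Rational(-7017335, 638)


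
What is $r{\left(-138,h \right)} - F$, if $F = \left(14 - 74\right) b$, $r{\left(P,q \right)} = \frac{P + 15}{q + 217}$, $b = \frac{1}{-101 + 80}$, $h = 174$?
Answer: $- \frac{8681}{2737} \approx -3.1717$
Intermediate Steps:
$b = - \frac{1}{21}$ ($b = \frac{1}{-21} = - \frac{1}{21} \approx -0.047619$)
$r{\left(P,q \right)} = \frac{15 + P}{217 + q}$
$F = \frac{20}{7}$ ($F = \left(14 - 74\right) \left(- \frac{1}{21}\right) = \left(-60\right) \left(- \frac{1}{21}\right) = \frac{20}{7} \approx 2.8571$)
$r{\left(-138,h \right)} - F = \frac{15 - 138}{217 + 174} - \frac{20}{7} = \frac{1}{391} \left(-123\right) - \frac{20}{7} = - \frac{123}{391} - \frac{20}{7} = - \frac{8681}{2737}$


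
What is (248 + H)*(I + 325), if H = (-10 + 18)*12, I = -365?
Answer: -13760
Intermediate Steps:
H = 96 (H = 8*12 = 96)
(248 + H)*(I + 325) = (248 + 96)*(-365 + 325) = 344*(-40) = -13760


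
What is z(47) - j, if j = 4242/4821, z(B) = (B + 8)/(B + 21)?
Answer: -7767/109276 ≈ -0.071077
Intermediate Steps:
z(B) = (8 + B)/(21 + B)
j = 1414/1607 (j = 4242*(1/4821) = 1414/1607 ≈ 0.87990)
z(47) - j = (8 + 47)/(21 + 47) - 1*1414/1607 = 55/68 - 1414/1607 = -7767/109276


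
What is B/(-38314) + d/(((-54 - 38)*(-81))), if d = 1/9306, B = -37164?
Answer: 1288630352741/1328505612984 ≈ 0.96999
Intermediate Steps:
d = 1/9306 ≈ 0.00010746
B/(-38314) + d/(((-54 - 38)*(-81))) = -37164/(-38314) + 1/(9306*(((-54 - 38)*(-81)))) = -37164*(-1/38314) + 1/(9306*((-92*(-81)))) = 18582/19157 + (1/9306)/7452 = 18582/19157 + (1/9306)*(1/7452) = 18582/19157 + 1/69348312 = 1288630352741/1328505612984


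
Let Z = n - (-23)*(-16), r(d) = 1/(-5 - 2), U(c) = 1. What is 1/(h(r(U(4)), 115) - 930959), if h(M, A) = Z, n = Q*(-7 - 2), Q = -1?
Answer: -1/931318 ≈ -1.0737e-6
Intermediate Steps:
r(d) = -⅐ (r(d) = 1/(-7) = -⅐)
n = 9 (n = -(-7 - 2) = -1*(-9) = 9)
Z = -359 (Z = 9 - (-23)*(-16) = 9 - 1*368 = 9 - 368 = -359)
h(M, A) = -359
1/(h(r(U(4)), 115) - 930959) = 1/(-359 - 930959) = 1/(-931318) = -1/931318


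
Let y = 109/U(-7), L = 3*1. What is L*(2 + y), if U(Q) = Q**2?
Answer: 621/49 ≈ 12.673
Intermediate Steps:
L = 3
y = 109/49 (y = 109/((-7)**2) = 109/49 ≈ 2.2245)
L*(2 + y) = 3*(2 + 109/49) = 3*(207/49) = 621/49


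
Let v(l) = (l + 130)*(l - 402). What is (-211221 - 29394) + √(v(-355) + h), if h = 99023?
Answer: -240615 + 34*√233 ≈ -2.4010e+5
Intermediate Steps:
v(l) = (-402 + l)*(130 + l) (v(l) = (130 + l)*(-402 + l) = (-402 + l)*(130 + l))
(-211221 - 29394) + √(v(-355) + h) = (-211221 - 29394) + √((-52260 + (-355)² - 272*(-355)) + 99023) = -240615 + √((-52260 + 126025 + 96560) + 99023) = -240615 + √(170325 + 99023) = -240615 + √269348 = -240615 + 34*√233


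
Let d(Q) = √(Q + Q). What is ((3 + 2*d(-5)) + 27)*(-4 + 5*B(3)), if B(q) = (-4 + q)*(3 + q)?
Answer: -1020 - 68*I*√10 ≈ -1020.0 - 215.03*I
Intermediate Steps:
d(Q) = √2*√Q (d(Q) = √(2*Q) = √2*√Q)
((3 + 2*d(-5)) + 27)*(-4 + 5*B(3)) = ((3 + 2*(√2*√(-5))) + 27)*(-4 + 5*(-12 + 3² - 1*3)) = ((3 + 2*(√2*(I*√5))) + 27)*(-4 + 5*(-12 + 9 - 3)) = ((3 + 2*(I*√10)) + 27)*(-4 + 5*(-6)) = ((3 + 2*I*√10) + 27)*(-4 - 30) = (30 + 2*I*√10)*(-34) = -1020 - 68*I*√10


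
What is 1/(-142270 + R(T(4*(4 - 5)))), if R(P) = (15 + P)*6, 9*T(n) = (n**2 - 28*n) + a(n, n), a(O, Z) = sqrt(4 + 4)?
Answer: -319713/45429512156 - 3*sqrt(2)/45429512156 ≈ -7.0377e-6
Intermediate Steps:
a(O, Z) = 2*sqrt(2) (a(O, Z) = sqrt(8) = 2*sqrt(2))
T(n) = -28*n/9 + n**2/9 + 2*sqrt(2)/9 (T(n) = ((n**2 - 28*n) + 2*sqrt(2))/9 = (n**2 - 28*n + 2*sqrt(2))/9 = -28*n/9 + n**2/9 + 2*sqrt(2)/9)
R(P) = 90 + 6*P
1/(-142270 + R(T(4*(4 - 5)))) = 1/(-142270 + (90 + 6*(-112*(4 - 5)/9 + (4*(4 - 5))**2/9 + 2*sqrt(2)/9))) = 1/(-142270 + (90 + 6*(-112*(-1)/9 + (4*(-1))**2/9 + 2*sqrt(2)/9))) = 1/(-142270 + (90 + 6*(-28/9*(-4) + (1/9)*(-4)**2 + 2*sqrt(2)/9))) = 1/(-142270 + (90 + 6*(112/9 + (1/9)*16 + 2*sqrt(2)/9))) = 1/(-142270 + (90 + 6*(112/9 + 16/9 + 2*sqrt(2)/9))) = 1/(-142270 + (90 + 6*(128/9 + 2*sqrt(2)/9))) = 1/(-142270 + (90 + (256/3 + 4*sqrt(2)/3))) = 1/(-142270 + (526/3 + 4*sqrt(2)/3)) = 1/(-426284/3 + 4*sqrt(2)/3)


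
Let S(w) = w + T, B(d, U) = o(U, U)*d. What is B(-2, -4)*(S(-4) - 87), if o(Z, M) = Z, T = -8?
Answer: -792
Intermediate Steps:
B(d, U) = U*d
S(w) = -8 + w (S(w) = w - 8 = -8 + w)
B(-2, -4)*(S(-4) - 87) = (-4*(-2))*((-8 - 4) - 87) = 8*(-12 - 87) = 8*(-99) = -792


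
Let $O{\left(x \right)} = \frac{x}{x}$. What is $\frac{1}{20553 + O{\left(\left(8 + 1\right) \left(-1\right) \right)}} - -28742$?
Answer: $\frac{590763069}{20554} \approx 28742.0$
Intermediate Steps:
$O{\left(x \right)} = 1$
$\frac{1}{20553 + O{\left(\left(8 + 1\right) \left(-1\right) \right)}} - -28742 = \frac{1}{20553 + 1} - -28742 = \frac{1}{20554} + 28742 = \frac{590763069}{20554}$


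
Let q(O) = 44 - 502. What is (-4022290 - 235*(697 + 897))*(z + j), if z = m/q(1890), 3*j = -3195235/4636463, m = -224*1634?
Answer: -11189170345516513360/3185250081 ≈ -3.5128e+9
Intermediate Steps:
q(O) = -458
m = -366016
j = -3195235/13909389 (j = (-3195235/4636463)/3 = (-3195235*1/4636463)/3 = (⅓)*(-3195235/4636463) = -3195235/13909389 ≈ -0.22972)
z = 183008/229 (z = -366016/(-458) = -366016*(-1/458) = 183008/229 ≈ 799.16)
(-4022290 - 235*(697 + 897))*(z + j) = (-4022290 - 235*(697 + 897))*(183008/229 - 3195235/13909389) = (-4022290 - 235*1594)*(2544797753297/3185250081) = (-4022290 - 374590)*(2544797753297/3185250081) = -4396880*2544797753297/3185250081 = -11189170345516513360/3185250081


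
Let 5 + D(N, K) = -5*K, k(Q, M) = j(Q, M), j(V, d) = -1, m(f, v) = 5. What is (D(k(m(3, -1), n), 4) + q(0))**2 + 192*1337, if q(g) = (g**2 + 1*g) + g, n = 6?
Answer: 257329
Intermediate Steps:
q(g) = g**2 + 2*g (q(g) = (g**2 + g) + g = (g + g**2) + g = g**2 + 2*g)
k(Q, M) = -1
D(N, K) = -5 - 5*K
(D(k(m(3, -1), n), 4) + q(0))**2 + 192*1337 = ((-5 - 5*4) + 0*(2 + 0))**2 + 192*1337 = ((-5 - 20) + 0*2)**2 + 256704 = (-25 + 0)**2 + 256704 = (-25)**2 + 256704 = 625 + 256704 = 257329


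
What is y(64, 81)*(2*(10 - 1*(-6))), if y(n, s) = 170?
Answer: 5440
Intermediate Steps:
y(64, 81)*(2*(10 - 1*(-6))) = 170*(2*(10 - 1*(-6))) = 170*(2*(10 + 6)) = 170*(2*16) = 170*32 = 5440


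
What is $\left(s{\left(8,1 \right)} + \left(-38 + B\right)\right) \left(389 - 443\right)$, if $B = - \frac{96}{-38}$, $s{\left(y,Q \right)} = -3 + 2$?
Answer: $\frac{37422}{19} \approx 1969.6$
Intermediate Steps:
$s{\left(y,Q \right)} = -1$
$B = \frac{48}{19}$ ($B = \left(-96\right) \left(- \frac{1}{38}\right) = \frac{48}{19} \approx 2.5263$)
$\left(s{\left(8,1 \right)} + \left(-38 + B\right)\right) \left(389 - 443\right) = \left(-1 + \left(-38 + \frac{48}{19}\right)\right) \left(389 - 443\right) = \left(-1 - \frac{674}{19}\right) \left(-54\right) = \left(- \frac{693}{19}\right) \left(-54\right) = \frac{37422}{19}$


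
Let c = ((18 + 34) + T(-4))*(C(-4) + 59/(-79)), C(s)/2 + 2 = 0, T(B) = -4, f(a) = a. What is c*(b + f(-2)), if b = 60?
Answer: -1044000/79 ≈ -13215.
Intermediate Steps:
C(s) = -4 (C(s) = -4 + 2*0 = -4 + 0 = -4)
c = -18000/79 (c = ((18 + 34) - 4)*(-4 + 59/(-79)) = (52 - 4)*(-4 + 59*(-1/79)) = 48*(-4 - 59/79) = 48*(-375/79) = -18000/79 ≈ -227.85)
c*(b + f(-2)) = -18000*(60 - 2)/79 = -18000/79*58 = -1044000/79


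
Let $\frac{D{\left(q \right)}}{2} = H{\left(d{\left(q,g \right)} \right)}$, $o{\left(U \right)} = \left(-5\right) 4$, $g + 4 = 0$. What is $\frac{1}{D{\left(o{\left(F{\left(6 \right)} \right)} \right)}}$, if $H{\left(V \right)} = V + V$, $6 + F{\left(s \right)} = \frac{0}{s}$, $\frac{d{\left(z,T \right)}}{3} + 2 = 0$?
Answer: $- \frac{1}{24} \approx -0.041667$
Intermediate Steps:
$g = -4$ ($g = -4 + 0 = -4$)
$d{\left(z,T \right)} = -6$ ($d{\left(z,T \right)} = -6 + 3 \cdot 0 = -6 + 0 = -6$)
$F{\left(s \right)} = -6$ ($F{\left(s \right)} = -6 + \frac{0}{s} = -6 + 0 = -6$)
$H{\left(V \right)} = 2 V$
$o{\left(U \right)} = -20$
$D{\left(q \right)} = -24$ ($D{\left(q \right)} = 2 \cdot 2 \left(-6\right) = 2 \left(-12\right) = -24$)
$\frac{1}{D{\left(o{\left(F{\left(6 \right)} \right)} \right)}} = \frac{1}{-24} = - \frac{1}{24}$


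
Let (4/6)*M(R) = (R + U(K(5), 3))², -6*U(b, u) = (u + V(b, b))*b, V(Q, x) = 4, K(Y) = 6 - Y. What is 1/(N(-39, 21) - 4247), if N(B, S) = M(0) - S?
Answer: -24/102383 ≈ -0.00023441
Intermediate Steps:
U(b, u) = -b*(4 + u)/6 (U(b, u) = -(u + 4)*b/6 = -(4 + u)*b/6 = -b*(4 + u)/6)
M(R) = 3*(-7/6 + R)²/2 (M(R) = 3*(R - (6 - 1*5)*(4 + 3)/6)²/2 = 3*(R - ⅙*(6 - 5)*7)²/2 = 3*(R - ⅙*1*7)²/2 = 3*(R - 7/6)²/2 = 3*(-7/6 + R)²/2)
N(B, S) = 49/24 - S (N(B, S) = (-7 + 6*0)²/24 - S = (-7 + 0)²/24 - S = (1/24)*(-7)² - S = (1/24)*49 - S = 49/24 - S)
1/(N(-39, 21) - 4247) = 1/((49/24 - 1*21) - 4247) = 1/((49/24 - 21) - 4247) = 1/(-455/24 - 4247) = 1/(-102383/24) = -24/102383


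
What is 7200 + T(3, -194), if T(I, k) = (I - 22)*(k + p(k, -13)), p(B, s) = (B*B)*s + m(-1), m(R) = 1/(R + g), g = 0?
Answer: 9306997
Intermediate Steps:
m(R) = 1/R (m(R) = 1/(R + 0) = 1/R)
p(B, s) = -1 + s*B² (p(B, s) = (B*B)*s + 1/(-1) = B²*s - 1 = s*B² - 1 = -1 + s*B²)
T(I, k) = (-22 + I)*(-1 + k - 13*k²) (T(I, k) = (I - 22)*(k + (-1 - 13*k²)) = (-22 + I)*(-1 + k - 13*k²))
7200 + T(3, -194) = 7200 + (22 - 22*(-194) + 286*(-194)² + 3*(-194) - 1*3*(1 + 13*(-194)²)) = 7200 + (22 + 4268 + 286*37636 - 582 - 1*3*(1 + 13*37636)) = 7200 + (22 + 4268 + 10763896 - 582 - 1*3*(1 + 489268)) = 7200 + (22 + 4268 + 10763896 - 582 - 1*3*489269) = 7200 + (22 + 4268 + 10763896 - 582 - 1467807) = 7200 + 9299797 = 9306997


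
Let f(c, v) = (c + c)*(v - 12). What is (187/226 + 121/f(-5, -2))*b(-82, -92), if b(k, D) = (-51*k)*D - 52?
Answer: -2574573837/3955 ≈ -6.5097e+5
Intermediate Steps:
f(c, v) = 2*c*(-12 + v) (f(c, v) = (2*c)*(-12 + v) = 2*c*(-12 + v))
b(k, D) = -52 - 51*D*k (b(k, D) = -51*D*k - 52 = -52 - 51*D*k)
(187/226 + 121/f(-5, -2))*b(-82, -92) = (187/226 + 121/((2*(-5)*(-12 - 2))))*(-52 - 51*(-92)*(-82)) = (187*(1/226) + 121/((2*(-5)*(-14))))*(-52 - 384744) = (187/226 + 121/140)*(-384796) = (26763/15820)*(-384796) = -2574573837/3955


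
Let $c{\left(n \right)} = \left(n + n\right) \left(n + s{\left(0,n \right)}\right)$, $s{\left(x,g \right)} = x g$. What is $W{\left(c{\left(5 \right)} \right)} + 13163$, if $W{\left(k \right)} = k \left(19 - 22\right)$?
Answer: $13013$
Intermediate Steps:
$s{\left(x,g \right)} = g x$
$c{\left(n \right)} = 2 n^{2}$ ($c{\left(n \right)} = \left(n + n\right) \left(n + n 0\right) = 2 n \left(n + 0\right) = 2 n n = 2 n^{2}$)
$W{\left(k \right)} = - 3 k$ ($W{\left(k \right)} = k \left(-3\right) = - 3 k$)
$W{\left(c{\left(5 \right)} \right)} + 13163 = - 3 \cdot 2 \cdot 5^{2} + 13163 = - 3 \cdot 2 \cdot 25 + 13163 = \left(-3\right) 50 + 13163 = -150 + 13163 = 13013$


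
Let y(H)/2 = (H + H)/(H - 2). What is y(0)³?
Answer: 0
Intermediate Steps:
y(H) = 4*H/(-2 + H) (y(H) = 2*((H + H)/(H - 2)) = 2*((2*H)/(-2 + H)) = 2*(2*H/(-2 + H)) = 4*H/(-2 + H))
y(0)³ = (4*0/(-2 + 0))³ = (4*0/(-2))³ = (4*0*(-½))³ = 0³ = 0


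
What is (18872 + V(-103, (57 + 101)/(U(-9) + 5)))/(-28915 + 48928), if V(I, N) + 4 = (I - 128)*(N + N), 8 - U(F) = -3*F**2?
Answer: 1189303/1280832 ≈ 0.92854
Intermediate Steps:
U(F) = 8 + 3*F**2 (U(F) = 8 - (-3)*F**2 = 8 + 3*F**2)
V(I, N) = -4 + 2*N*(-128 + I) (V(I, N) = -4 + (I - 128)*(N + N) = -4 + (-128 + I)*(2*N) = -4 + 2*N*(-128 + I))
(18872 + V(-103, (57 + 101)/(U(-9) + 5)))/(-28915 + 48928) = (18872 + (-4 - 256*(57 + 101)/((8 + 3*(-9)**2) + 5) + 2*(-103)*((57 + 101)/((8 + 3*(-9)**2) + 5))))/(-28915 + 48928) = (18872 + (-4 - 40448/((8 + 3*81) + 5) + 2*(-103)*(158/((8 + 3*81) + 5))))/20013 = (18872 + (-4 - 40448/((8 + 243) + 5) + 2*(-103)*(158/((8 + 243) + 5))))*(1/20013) = (18872 + (-4 - 40448/(251 + 5) + 2*(-103)*(158/(251 + 5))))*(1/20013) = (18872 + (-4 - 40448/256 + 2*(-103)*(158/256)))*(1/20013) = (18872 + (-4 - 40448/256 + 2*(-103)*(158*(1/256))))*(1/20013) = (18872 + (-4 - 256*79/128 + 2*(-103)*(79/128)))*(1/20013) = (18872 + (-4 - 158 - 8137/64))*(1/20013) = (18872 - 18505/64)*(1/20013) = (1189303/64)*(1/20013) = 1189303/1280832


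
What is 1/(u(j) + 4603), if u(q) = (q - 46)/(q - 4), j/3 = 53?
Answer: 155/713578 ≈ 0.00021722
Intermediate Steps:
j = 159 (j = 3*53 = 159)
u(q) = (-46 + q)/(-4 + q)
1/(u(j) + 4603) = 1/((-46 + 159)/(-4 + 159) + 4603) = 1/(113/155 + 4603) = 1/(713578/155) = 155/713578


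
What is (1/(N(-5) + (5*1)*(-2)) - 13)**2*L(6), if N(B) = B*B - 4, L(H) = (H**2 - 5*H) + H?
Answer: 241968/121 ≈ 1999.7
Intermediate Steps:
L(H) = H**2 - 4*H
N(B) = -4 + B**2 (N(B) = B**2 - 4 = -4 + B**2)
(1/(N(-5) + (5*1)*(-2)) - 13)**2*L(6) = (1/((-4 + (-5)**2) + (5*1)*(-2)) - 13)**2*(6*(-4 + 6)) = (1/((-4 + 25) + 5*(-2)) - 13)**2*(6*2) = (1/(21 - 10) - 13)**2*12 = (1/11 - 13)**2*12 = (-142/11)**2*12 = (20164/121)*12 = 241968/121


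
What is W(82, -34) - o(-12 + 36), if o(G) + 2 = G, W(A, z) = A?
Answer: 60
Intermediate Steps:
o(G) = -2 + G
W(82, -34) - o(-12 + 36) = 82 - (-2 + (-12 + 36)) = 82 - (-2 + 24) = 82 - 1*22 = 82 - 22 = 60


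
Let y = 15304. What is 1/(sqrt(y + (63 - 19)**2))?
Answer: sqrt(4310)/8620 ≈ 0.0076161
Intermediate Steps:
1/(sqrt(y + (63 - 19)**2)) = 1/(sqrt(15304 + (63 - 19)**2)) = 1/(sqrt(15304 + 44**2)) = 1/(sqrt(15304 + 1936)) = 1/(sqrt(17240)) = 1/(2*sqrt(4310)) = sqrt(4310)/8620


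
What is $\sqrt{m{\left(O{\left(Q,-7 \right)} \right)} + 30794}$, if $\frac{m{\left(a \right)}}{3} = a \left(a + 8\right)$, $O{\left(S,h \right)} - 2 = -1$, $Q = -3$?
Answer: $7 \sqrt{629} \approx 175.56$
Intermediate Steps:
$O{\left(S,h \right)} = 1$ ($O{\left(S,h \right)} = 2 - 1 = 1$)
$m{\left(a \right)} = 3 a \left(8 + a\right)$ ($m{\left(a \right)} = 3 a \left(a + 8\right) = 3 a \left(8 + a\right)$)
$\sqrt{m{\left(O{\left(Q,-7 \right)} \right)} + 30794} = \sqrt{3 \cdot 1 \left(8 + 1\right) + 30794} = \sqrt{3 \cdot 1 \cdot 9 + 30794} = \sqrt{27 + 30794} = \sqrt{30821} = 7 \sqrt{629}$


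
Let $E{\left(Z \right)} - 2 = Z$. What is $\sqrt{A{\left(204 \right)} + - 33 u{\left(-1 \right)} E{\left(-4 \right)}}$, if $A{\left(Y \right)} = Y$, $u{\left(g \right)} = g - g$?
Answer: $2 \sqrt{51} \approx 14.283$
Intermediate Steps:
$E{\left(Z \right)} = 2 + Z$
$u{\left(g \right)} = 0$
$\sqrt{A{\left(204 \right)} + - 33 u{\left(-1 \right)} E{\left(-4 \right)}} = \sqrt{204 + \left(-33\right) 0 \left(2 - 4\right)} = \sqrt{204 + 0 \left(-2\right)} = \sqrt{204 + 0} = \sqrt{204} = 2 \sqrt{51}$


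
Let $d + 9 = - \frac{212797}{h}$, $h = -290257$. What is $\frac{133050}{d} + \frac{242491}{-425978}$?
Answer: $- \frac{293773139819101}{18252518333} \approx -16095.0$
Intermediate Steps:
$d = - \frac{2399516}{290257}$ ($d = -9 - \frac{212797}{-290257} = -9 - - \frac{212797}{290257} = -9 + \frac{212797}{290257} = - \frac{2399516}{290257} \approx -8.2669$)
$\frac{133050}{d} + \frac{242491}{-425978} = \frac{133050}{- \frac{2399516}{290257}} + \frac{242491}{-425978} = 133050 \left(- \frac{290257}{2399516}\right) + 242491 \left(- \frac{1}{425978}\right) = - \frac{19309346925}{1199758} - \frac{242491}{425978} = - \frac{293773139819101}{18252518333}$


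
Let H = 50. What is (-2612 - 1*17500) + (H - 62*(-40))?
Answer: -17582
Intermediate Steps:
(-2612 - 1*17500) + (H - 62*(-40)) = (-2612 - 1*17500) + (50 - 62*(-40)) = (-2612 - 17500) + (50 + 2480) = -20112 + 2530 = -17582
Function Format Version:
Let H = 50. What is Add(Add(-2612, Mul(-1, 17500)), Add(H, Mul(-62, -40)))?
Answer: -17582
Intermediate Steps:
Add(Add(-2612, Mul(-1, 17500)), Add(H, Mul(-62, -40))) = Add(Add(-2612, Mul(-1, 17500)), Add(50, Mul(-62, -40))) = Add(Add(-2612, -17500), Add(50, 2480)) = Add(-20112, 2530) = -17582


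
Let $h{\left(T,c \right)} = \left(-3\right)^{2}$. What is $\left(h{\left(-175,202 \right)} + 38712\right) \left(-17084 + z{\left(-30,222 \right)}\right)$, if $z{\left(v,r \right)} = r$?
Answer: $-652913502$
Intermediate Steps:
$h{\left(T,c \right)} = 9$
$\left(h{\left(-175,202 \right)} + 38712\right) \left(-17084 + z{\left(-30,222 \right)}\right) = \left(9 + 38712\right) \left(-17084 + 222\right) = 38721 \left(-16862\right) = -652913502$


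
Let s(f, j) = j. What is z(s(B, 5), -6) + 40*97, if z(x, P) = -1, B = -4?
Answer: 3879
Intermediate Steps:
z(s(B, 5), -6) + 40*97 = -1 + 40*97 = -1 + 3880 = 3879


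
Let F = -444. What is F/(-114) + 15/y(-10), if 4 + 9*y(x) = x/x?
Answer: -781/19 ≈ -41.105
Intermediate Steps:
y(x) = -1/3 (y(x) = -4/9 + (x/x)/9 = -4/9 + (1/9)*1 = -4/9 + 1/9 = -1/3)
F/(-114) + 15/y(-10) = -444/(-114) + 15/(-1/3) = -444*(-1/114) + 15*(-3) = 74/19 - 45 = -781/19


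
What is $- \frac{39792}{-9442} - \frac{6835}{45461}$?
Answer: $\frac{872224021}{214621381} \approx 4.064$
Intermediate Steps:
$- \frac{39792}{-9442} - \frac{6835}{45461} = \left(-39792\right) \left(- \frac{1}{9442}\right) - \frac{6835}{45461} = \frac{19896}{4721} - \frac{6835}{45461} = \frac{872224021}{214621381}$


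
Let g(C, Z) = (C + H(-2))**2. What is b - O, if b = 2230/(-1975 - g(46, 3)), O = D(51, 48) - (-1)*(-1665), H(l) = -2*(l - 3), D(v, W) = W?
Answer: 8262257/5111 ≈ 1616.6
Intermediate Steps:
H(l) = 6 - 2*l (H(l) = -2*(-3 + l) = 6 - 2*l)
g(C, Z) = (10 + C)**2 (g(C, Z) = (C + (6 - 2*(-2)))**2 = (C + (6 + 4))**2 = (C + 10)**2 = (10 + C)**2)
O = -1617 (O = 48 - (-1)*(-1665) = 48 - 1*1665 = 48 - 1665 = -1617)
b = -2230/5111 (b = 2230/(-1975 - (10 + 46)**2) = 2230/(-1975 - 1*56**2) = 2230/(-1975 - 1*3136) = 2230/(-1975 - 3136) = 2230/(-5111) = 2230*(-1/5111) = -2230/5111 ≈ -0.43631)
b - O = -2230/5111 - 1*(-1617) = -2230/5111 + 1617 = 8262257/5111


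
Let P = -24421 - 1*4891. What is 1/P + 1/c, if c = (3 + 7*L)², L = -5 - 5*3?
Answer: 10543/550156928 ≈ 1.9164e-5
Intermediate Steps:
L = -20 (L = -5 - 15 = -20)
c = 18769 (c = (3 + 7*(-20))² = (3 - 140)² = (-137)² = 18769)
P = -29312 (P = -24421 - 4891 = -29312)
1/P + 1/c = 1/(-29312) + 1/18769 = -1/29312 + 1/18769 = 10543/550156928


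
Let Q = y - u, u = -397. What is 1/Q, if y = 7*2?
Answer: 1/411 ≈ 0.0024331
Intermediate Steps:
y = 14
Q = 411 (Q = 14 - 1*(-397) = 14 + 397 = 411)
1/Q = 1/411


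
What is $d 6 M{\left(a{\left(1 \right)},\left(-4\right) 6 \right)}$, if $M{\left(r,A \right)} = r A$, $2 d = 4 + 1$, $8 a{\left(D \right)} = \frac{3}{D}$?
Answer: $-135$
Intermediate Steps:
$a{\left(D \right)} = \frac{3}{8 D}$ ($a{\left(D \right)} = \frac{3 \frac{1}{D}}{8} = \frac{3}{8 D}$)
$d = \frac{5}{2}$ ($d = \frac{4 + 1}{2} = \frac{1}{2} \cdot 5 = \frac{5}{2} \approx 2.5$)
$M{\left(r,A \right)} = A r$
$d 6 M{\left(a{\left(1 \right)},\left(-4\right) 6 \right)} = \frac{5}{2} \cdot 6 \left(-4\right) 6 \frac{3}{8 \cdot 1} = 15 \left(- 24 \cdot \frac{3}{8} \cdot 1\right) = 15 \left(\left(-24\right) \frac{3}{8}\right) = 15 \left(-9\right) = -135$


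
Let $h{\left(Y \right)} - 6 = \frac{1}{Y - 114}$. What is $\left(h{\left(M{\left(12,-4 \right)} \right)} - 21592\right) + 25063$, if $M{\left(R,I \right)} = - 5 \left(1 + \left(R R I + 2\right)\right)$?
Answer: $\frac{9565228}{2751} \approx 3477.0$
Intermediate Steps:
$M{\left(R,I \right)} = -15 - 5 I R^{2}$ ($M{\left(R,I \right)} = - 5 \left(1 + \left(R^{2} I + 2\right)\right) = - 5 \left(1 + \left(I R^{2} + 2\right)\right) = - 5 \left(1 + \left(2 + I R^{2}\right)\right) = - 5 \left(3 + I R^{2}\right) = -15 - 5 I R^{2}$)
$h{\left(Y \right)} = 6 + \frac{1}{-114 + Y}$ ($h{\left(Y \right)} = 6 + \frac{1}{Y - 114} = 6 + \frac{1}{-114 + Y}$)
$\left(h{\left(M{\left(12,-4 \right)} \right)} - 21592\right) + 25063 = \left(\frac{-683 + 6 \left(-15 - - 20 \cdot 12^{2}\right)}{-114 - \left(15 - 20 \cdot 12^{2}\right)} - 21592\right) + 25063 = \left(\frac{-683 + 6 \left(-15 - \left(-20\right) 144\right)}{-114 - \left(15 - 2880\right)} - 21592\right) + 25063 = \left(\frac{-683 + 6 \left(-15 + 2880\right)}{-114 + \left(-15 + 2880\right)} - 21592\right) + 25063 = \left(\frac{-683 + 6 \cdot 2865}{-114 + 2865} - 21592\right) + 25063 = \left(\frac{-683 + 17190}{2751} - 21592\right) + 25063 = \left(\frac{1}{2751} \cdot 16507 - 21592\right) + 25063 = \left(\frac{16507}{2751} - 21592\right) + 25063 = - \frac{59383085}{2751} + 25063 = \frac{9565228}{2751}$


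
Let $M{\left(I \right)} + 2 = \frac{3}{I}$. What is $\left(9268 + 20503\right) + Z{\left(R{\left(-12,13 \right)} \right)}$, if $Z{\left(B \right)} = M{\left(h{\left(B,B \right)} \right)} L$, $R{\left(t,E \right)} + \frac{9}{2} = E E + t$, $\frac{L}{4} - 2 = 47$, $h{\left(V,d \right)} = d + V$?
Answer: $\frac{8961183}{305} \approx 29381.0$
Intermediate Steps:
$h{\left(V,d \right)} = V + d$
$L = 196$ ($L = 8 + 4 \cdot 47 = 8 + 188 = 196$)
$R{\left(t,E \right)} = - \frac{9}{2} + t + E^{2}$ ($R{\left(t,E \right)} = - \frac{9}{2} + \left(E E + t\right) = - \frac{9}{2} + \left(E^{2} + t\right) = - \frac{9}{2} + \left(t + E^{2}\right) = - \frac{9}{2} + t + E^{2}$)
$M{\left(I \right)} = -2 + \frac{3}{I}$
$Z{\left(B \right)} = -392 + \frac{294}{B}$ ($Z{\left(B \right)} = \left(-2 + \frac{3}{B + B}\right) 196 = \left(-2 + \frac{3}{2 B}\right) 196 = -392 + \frac{294}{B}$)
$\left(9268 + 20503\right) + Z{\left(R{\left(-12,13 \right)} \right)} = \left(9268 + 20503\right) - \left(392 - \frac{294}{- \frac{9}{2} - 12 + 13^{2}}\right) = 29771 - \left(392 - \frac{294}{- \frac{9}{2} - 12 + 169}\right) = 29771 - \left(392 - \frac{294}{\frac{305}{2}}\right) = 29771 + \left(-392 + 294 \cdot \frac{2}{305}\right) = 29771 + \left(-392 + \frac{588}{305}\right) = 29771 - \frac{118972}{305} = \frac{8961183}{305}$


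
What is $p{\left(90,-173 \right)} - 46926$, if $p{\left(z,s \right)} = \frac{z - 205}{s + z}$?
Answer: $- \frac{3894743}{83} \approx -46925.0$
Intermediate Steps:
$p{\left(z,s \right)} = \frac{-205 + z}{s + z}$
$p{\left(90,-173 \right)} - 46926 = \frac{-205 + 90}{-173 + 90} - 46926 = \frac{1}{-83} \left(-115\right) - 46926 = \left(- \frac{1}{83}\right) \left(-115\right) - 46926 = \frac{115}{83} - 46926 = - \frac{3894743}{83}$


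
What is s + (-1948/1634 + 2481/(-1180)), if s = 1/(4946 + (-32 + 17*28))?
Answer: -1711927677/519628340 ≈ -3.2945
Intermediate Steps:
s = 1/5390 (s = 1/(4946 + (-32 + 476)) = 1/(4946 + 444) = 1/5390 ≈ 0.00018553)
s + (-1948/1634 + 2481/(-1180)) = 1/5390 + (-1948/1634 + 2481/(-1180)) = 1/5390 + (-1948*1/1634 + 2481*(-1/1180)) = 1/5390 + (-974/817 - 2481/1180) = 1/5390 - 3176297/964060 = -1711927677/519628340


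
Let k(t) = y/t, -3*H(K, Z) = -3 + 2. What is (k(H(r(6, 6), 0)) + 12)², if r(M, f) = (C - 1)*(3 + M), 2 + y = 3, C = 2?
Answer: 225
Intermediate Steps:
y = 1 (y = -2 + 3 = 1)
r(M, f) = 3 + M (r(M, f) = (2 - 1)*(3 + M) = 1*(3 + M) = 3 + M)
H(K, Z) = ⅓ (H(K, Z) = -(-3 + 2)/3 = -⅓*(-1) = ⅓)
k(t) = 1/t
(k(H(r(6, 6), 0)) + 12)² = (1/(⅓) + 12)² = (3 + 12)² = 15² = 225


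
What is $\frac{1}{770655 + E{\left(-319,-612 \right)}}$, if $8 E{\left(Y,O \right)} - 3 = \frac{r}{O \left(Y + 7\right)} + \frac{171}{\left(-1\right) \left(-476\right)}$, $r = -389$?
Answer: $\frac{628992}{484736093717} \approx 1.2976 \cdot 10^{-6}$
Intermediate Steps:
$E{\left(Y,O \right)} = \frac{1599}{3808} - \frac{389}{8 O \left(7 + Y\right)}$ ($E{\left(Y,O \right)} = \frac{3}{8} + \frac{- \frac{389}{O \left(Y + 7\right)} + \frac{171}{\left(-1\right) \left(-476\right)}}{8} = \frac{3}{8} + \frac{- \frac{389}{O \left(7 + Y\right)} + \frac{171}{476}}{8} = \frac{3}{8} + \frac{\frac{171}{476} - \frac{389}{O \left(7 + Y\right)}}{8} = \frac{3}{8} + \left(\frac{171}{3808} - \frac{389}{8 O \left(7 + Y\right)}\right) = \frac{1599}{3808} - \frac{389}{8 O \left(7 + Y\right)}$)
$\frac{1}{770655 + E{\left(-319,-612 \right)}} = \frac{1}{770655 + \frac{-185164 + 11193 \left(-612\right) + 1599 \left(-612\right) \left(-319\right)}{3808 \left(-612\right) \left(7 - 319\right)}} = \frac{1}{770655 + \frac{1}{3808} \left(- \frac{1}{612}\right) \frac{1}{-312} \left(-185164 - 6850116 + 312169572\right)} = \frac{1}{770655 + \frac{1}{3808} \left(- \frac{1}{612}\right) \left(- \frac{1}{312}\right) 305134292} = \frac{1}{770655 + \frac{263957}{628992}} = \frac{1}{\frac{484736093717}{628992}} = \frac{628992}{484736093717}$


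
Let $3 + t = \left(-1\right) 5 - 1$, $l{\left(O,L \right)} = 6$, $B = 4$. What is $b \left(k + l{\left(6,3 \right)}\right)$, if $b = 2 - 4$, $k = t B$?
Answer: $60$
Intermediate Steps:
$t = -9$ ($t = -3 - 6 = -9$)
$k = -36$ ($k = \left(-9\right) 4 = -36$)
$b = -2$
$b \left(k + l{\left(6,3 \right)}\right) = - 2 \left(-36 + 6\right) = \left(-2\right) \left(-30\right) = 60$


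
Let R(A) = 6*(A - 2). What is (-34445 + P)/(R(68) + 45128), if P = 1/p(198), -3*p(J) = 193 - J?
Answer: -86111/113810 ≈ -0.75662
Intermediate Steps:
p(J) = -193/3 + J/3 (p(J) = -(193 - J)/3 = -193/3 + J/3)
R(A) = -12 + 6*A (R(A) = 6*(-2 + A) = -12 + 6*A)
P = ⅗ (P = 1/(-193/3 + (⅓)*198) = 1/(-193/3 + 66) = 1/(5/3) = ⅗ ≈ 0.60000)
(-34445 + P)/(R(68) + 45128) = (-34445 + ⅗)/((-12 + 6*68) + 45128) = -172222/(5*((-12 + 408) + 45128)) = -172222/(5*(396 + 45128)) = -172222/5/45524 = -172222/5*1/45524 = -86111/113810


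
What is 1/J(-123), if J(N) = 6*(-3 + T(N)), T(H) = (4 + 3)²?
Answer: 1/276 ≈ 0.0036232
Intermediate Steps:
T(H) = 49 (T(H) = 7² = 49)
J(N) = 276 (J(N) = 6*(-3 + 49) = 6*46 = 276)
1/J(-123) = 1/276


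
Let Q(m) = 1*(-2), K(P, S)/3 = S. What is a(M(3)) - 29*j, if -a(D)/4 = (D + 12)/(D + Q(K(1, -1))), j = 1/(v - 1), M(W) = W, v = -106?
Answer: -6391/107 ≈ -59.729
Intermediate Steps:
K(P, S) = 3*S
j = -1/107 (j = 1/(-106 - 1) = 1/(-107) = -1/107 ≈ -0.0093458)
Q(m) = -2
a(D) = -4*(12 + D)/(-2 + D) (a(D) = -4*(D + 12)/(D - 2) = -4*(12 + D)/(-2 + D))
a(M(3)) - 29*j = 4*(-12 - 1*3)/(-2 + 3) - 29*(-1/107) = 4*(-12 - 3)/1 + 29/107 = 4*1*(-15) + 29/107 = -60 + 29/107 = -6391/107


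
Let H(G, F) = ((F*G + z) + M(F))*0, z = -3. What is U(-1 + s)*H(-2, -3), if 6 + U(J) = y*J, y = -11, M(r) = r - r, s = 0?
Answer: 0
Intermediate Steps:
M(r) = 0
H(G, F) = 0 (H(G, F) = ((F*G - 3) + 0)*0 = ((-3 + F*G) + 0)*0 = (-3 + F*G)*0 = 0)
U(J) = -6 - 11*J
U(-1 + s)*H(-2, -3) = (-6 - 11*(-1 + 0))*0 = (-6 - 11*(-1))*0 = (-6 + 11)*0 = 5*0 = 0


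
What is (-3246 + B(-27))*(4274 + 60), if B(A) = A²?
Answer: -10908678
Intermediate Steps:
(-3246 + B(-27))*(4274 + 60) = (-3246 + (-27)²)*(4274 + 60) = (-3246 + 729)*4334 = -2517*4334 = -10908678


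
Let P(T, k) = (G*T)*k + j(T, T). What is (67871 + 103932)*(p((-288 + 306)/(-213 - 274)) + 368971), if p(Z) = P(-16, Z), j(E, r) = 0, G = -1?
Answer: 30871038655967/487 ≈ 6.3390e+10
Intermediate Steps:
P(T, k) = -T*k (P(T, k) = (-T)*k + 0 = -T*k + 0 = -T*k)
p(Z) = 16*Z (p(Z) = -1*(-16)*Z = 16*Z)
(67871 + 103932)*(p((-288 + 306)/(-213 - 274)) + 368971) = (67871 + 103932)*(16*((-288 + 306)/(-213 - 274)) + 368971) = 171803*(16*(18/(-487)) + 368971) = 171803*(16*(18*(-1/487)) + 368971) = 171803*(16*(-18/487) + 368971) = 171803*(-288/487 + 368971) = 171803*(179688589/487) = 30871038655967/487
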